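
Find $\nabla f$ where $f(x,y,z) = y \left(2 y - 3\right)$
(0, 4*y - 3, 0)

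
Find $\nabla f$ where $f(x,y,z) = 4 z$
(0, 0, 4)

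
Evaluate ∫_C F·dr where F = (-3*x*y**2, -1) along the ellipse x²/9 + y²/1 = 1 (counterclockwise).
0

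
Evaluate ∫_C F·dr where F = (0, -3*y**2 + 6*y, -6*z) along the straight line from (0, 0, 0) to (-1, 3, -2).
-12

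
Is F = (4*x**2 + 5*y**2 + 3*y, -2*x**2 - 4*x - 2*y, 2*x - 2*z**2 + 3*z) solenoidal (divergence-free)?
No, ∇·F = 8*x - 4*z + 1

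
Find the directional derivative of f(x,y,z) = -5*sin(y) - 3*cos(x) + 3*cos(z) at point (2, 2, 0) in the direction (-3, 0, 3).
-3*sqrt(2)*sin(2)/2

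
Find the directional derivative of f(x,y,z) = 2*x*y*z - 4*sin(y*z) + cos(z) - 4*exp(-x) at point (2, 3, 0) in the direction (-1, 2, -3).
-2*sqrt(14)*exp(-2)/7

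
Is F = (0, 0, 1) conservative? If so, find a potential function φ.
Yes, F is conservative. φ = z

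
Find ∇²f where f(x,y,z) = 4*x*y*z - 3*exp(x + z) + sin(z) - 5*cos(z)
-6*exp(x + z) - sin(z) + 5*cos(z)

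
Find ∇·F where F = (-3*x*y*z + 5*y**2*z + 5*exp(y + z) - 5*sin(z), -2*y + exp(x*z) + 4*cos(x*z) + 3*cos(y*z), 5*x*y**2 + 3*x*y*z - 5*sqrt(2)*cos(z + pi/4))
3*x*y - 3*y*z - 3*z*sin(y*z) + 5*sqrt(2)*sin(z + pi/4) - 2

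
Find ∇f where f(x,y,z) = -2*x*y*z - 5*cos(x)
(-2*y*z + 5*sin(x), -2*x*z, -2*x*y)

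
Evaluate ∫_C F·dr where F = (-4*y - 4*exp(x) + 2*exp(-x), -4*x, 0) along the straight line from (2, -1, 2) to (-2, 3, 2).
4*sinh(2) + 16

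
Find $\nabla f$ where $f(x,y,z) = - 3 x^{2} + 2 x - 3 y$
(2 - 6*x, -3, 0)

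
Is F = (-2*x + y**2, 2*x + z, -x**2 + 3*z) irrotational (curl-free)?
No, ∇×F = (-1, 2*x, 2 - 2*y)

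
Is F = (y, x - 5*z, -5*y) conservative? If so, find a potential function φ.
Yes, F is conservative. φ = y*(x - 5*z)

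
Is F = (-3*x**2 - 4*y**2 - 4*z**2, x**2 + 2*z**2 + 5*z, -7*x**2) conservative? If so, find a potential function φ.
No, ∇×F = (-4*z - 5, 14*x - 8*z, 2*x + 8*y) ≠ 0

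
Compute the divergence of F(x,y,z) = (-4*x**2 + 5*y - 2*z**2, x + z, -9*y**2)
-8*x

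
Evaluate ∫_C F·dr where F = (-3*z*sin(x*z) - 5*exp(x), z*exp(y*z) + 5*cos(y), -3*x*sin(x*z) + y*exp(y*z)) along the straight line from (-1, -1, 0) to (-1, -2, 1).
-5*sin(2) - 4 + exp(-2) + 3*cos(1) + 5*sin(1)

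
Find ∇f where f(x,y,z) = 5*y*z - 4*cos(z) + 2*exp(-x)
(-2*exp(-x), 5*z, 5*y + 4*sin(z))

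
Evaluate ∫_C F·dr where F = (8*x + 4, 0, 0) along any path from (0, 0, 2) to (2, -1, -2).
24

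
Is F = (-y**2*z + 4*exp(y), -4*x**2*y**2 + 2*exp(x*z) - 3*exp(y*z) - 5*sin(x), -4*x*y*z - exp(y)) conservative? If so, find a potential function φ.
No, ∇×F = (-4*x*z - 2*x*exp(x*z) + 3*y*exp(y*z) - exp(y), y*(-y + 4*z), -8*x*y**2 + 2*y*z + 2*z*exp(x*z) - 4*exp(y) - 5*cos(x)) ≠ 0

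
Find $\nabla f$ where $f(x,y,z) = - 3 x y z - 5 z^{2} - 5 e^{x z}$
(z*(-3*y - 5*exp(x*z)), -3*x*z, -3*x*y - 5*x*exp(x*z) - 10*z)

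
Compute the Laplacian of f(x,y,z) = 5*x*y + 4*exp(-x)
4*exp(-x)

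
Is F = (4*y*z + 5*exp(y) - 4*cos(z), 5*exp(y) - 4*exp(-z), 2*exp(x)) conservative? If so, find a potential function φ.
No, ∇×F = (-4*exp(-z), 4*y - 2*exp(x) + 4*sin(z), -4*z - 5*exp(y)) ≠ 0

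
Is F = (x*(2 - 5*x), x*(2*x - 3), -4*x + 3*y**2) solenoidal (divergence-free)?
No, ∇·F = 2 - 10*x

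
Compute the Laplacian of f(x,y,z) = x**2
2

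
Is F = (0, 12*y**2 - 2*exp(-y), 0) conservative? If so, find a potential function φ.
Yes, F is conservative. φ = 4*y**3 + 2*exp(-y)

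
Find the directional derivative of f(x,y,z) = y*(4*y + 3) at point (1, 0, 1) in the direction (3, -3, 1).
-9*sqrt(19)/19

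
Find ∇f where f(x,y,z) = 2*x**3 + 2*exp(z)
(6*x**2, 0, 2*exp(z))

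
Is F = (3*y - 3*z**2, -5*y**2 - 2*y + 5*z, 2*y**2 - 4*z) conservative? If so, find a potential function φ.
No, ∇×F = (4*y - 5, -6*z, -3) ≠ 0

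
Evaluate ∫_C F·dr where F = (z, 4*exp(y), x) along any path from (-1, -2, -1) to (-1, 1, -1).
-(4 - 4*exp(3))*exp(-2)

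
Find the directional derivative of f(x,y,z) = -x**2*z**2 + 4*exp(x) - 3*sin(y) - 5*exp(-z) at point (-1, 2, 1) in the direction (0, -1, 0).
3*cos(2)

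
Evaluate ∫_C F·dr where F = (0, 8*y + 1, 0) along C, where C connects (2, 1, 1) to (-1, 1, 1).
0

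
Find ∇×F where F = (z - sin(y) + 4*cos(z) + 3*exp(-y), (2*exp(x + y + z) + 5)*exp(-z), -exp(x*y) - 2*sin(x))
(-x*exp(x*y) + 5*exp(-z), y*exp(x*y) - 4*sin(z) + 2*cos(x) + 1, 2*exp(x + y) + cos(y) + 3*exp(-y))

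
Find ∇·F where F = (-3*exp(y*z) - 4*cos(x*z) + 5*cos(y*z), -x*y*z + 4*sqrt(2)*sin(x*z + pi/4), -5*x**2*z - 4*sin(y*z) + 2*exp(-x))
-5*x**2 - x*z - 4*y*cos(y*z) + 4*z*sin(x*z)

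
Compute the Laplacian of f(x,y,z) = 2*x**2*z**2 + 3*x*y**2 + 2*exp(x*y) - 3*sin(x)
4*x**2 + 2*x*(x*exp(x*y) + 3) + 2*y**2*exp(x*y) + 4*z**2 + 3*sin(x)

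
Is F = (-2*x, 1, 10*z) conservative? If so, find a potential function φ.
Yes, F is conservative. φ = -x**2 + y + 5*z**2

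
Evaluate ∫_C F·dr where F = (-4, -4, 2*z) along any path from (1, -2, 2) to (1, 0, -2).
-8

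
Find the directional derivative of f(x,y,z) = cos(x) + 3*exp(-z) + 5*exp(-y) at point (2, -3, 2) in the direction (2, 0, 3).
-sqrt(13)*(9 + 2*exp(2)*sin(2))*exp(-2)/13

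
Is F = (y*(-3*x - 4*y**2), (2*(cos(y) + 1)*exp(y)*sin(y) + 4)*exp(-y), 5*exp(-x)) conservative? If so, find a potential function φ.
No, ∇×F = (0, 5*exp(-x), 3*x + 12*y**2) ≠ 0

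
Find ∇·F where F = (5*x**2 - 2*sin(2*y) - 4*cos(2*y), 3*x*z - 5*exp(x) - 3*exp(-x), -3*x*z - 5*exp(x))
7*x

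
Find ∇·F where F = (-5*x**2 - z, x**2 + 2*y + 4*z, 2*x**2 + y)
2 - 10*x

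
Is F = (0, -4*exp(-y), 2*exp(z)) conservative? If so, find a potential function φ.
Yes, F is conservative. φ = 2*exp(z) + 4*exp(-y)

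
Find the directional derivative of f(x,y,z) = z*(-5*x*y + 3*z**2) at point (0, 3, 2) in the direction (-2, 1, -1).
4*sqrt(6)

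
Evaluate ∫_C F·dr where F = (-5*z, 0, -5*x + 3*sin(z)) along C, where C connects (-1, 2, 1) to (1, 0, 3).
-20 + 3*cos(1) - 3*cos(3)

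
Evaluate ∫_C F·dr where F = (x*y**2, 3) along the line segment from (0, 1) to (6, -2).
18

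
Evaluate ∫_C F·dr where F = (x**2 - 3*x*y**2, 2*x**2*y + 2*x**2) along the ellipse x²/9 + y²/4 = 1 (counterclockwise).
0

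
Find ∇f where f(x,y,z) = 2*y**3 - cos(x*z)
(z*sin(x*z), 6*y**2, x*sin(x*z))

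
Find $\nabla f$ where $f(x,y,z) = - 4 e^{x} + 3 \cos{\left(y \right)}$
(-4*exp(x), -3*sin(y), 0)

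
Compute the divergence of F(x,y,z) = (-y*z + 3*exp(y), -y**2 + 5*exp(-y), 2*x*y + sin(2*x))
-2*y - 5*exp(-y)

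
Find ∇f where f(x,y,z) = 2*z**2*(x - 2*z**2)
(2*z**2, 0, 4*z*(x - 4*z**2))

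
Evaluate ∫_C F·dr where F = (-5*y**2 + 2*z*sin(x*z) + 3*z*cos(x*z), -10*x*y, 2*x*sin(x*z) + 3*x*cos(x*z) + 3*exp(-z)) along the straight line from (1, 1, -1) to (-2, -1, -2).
-3*exp(2) + 3*sin(4) + 2*cos(1) - 2*cos(4) + 3*sin(1) + 3*E + 15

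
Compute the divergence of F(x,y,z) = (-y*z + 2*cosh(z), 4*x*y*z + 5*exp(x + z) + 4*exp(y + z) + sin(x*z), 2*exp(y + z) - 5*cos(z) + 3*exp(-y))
4*x*z + 6*exp(y + z) + 5*sin(z)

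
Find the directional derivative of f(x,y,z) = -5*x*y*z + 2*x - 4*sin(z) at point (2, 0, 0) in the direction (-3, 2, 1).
-5*sqrt(14)/7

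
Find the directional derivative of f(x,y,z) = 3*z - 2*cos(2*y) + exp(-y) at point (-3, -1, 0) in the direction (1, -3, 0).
3*sqrt(10)*(E + 4*sin(2))/10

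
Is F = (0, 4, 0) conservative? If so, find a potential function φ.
Yes, F is conservative. φ = 4*y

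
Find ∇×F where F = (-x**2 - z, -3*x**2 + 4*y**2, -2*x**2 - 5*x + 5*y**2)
(10*y, 4*x + 4, -6*x)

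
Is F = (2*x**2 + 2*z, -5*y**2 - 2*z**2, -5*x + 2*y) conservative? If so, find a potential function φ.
No, ∇×F = (4*z + 2, 7, 0) ≠ 0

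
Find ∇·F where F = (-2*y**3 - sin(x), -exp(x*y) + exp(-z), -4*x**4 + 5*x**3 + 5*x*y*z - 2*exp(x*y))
5*x*y - x*exp(x*y) - cos(x)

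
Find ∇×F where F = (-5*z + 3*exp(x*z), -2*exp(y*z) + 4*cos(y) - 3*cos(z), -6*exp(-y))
(2*y*exp(y*z) - 3*sin(z) + 6*exp(-y), 3*x*exp(x*z) - 5, 0)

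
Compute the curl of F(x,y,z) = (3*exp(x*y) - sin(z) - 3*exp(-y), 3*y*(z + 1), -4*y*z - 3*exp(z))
(-3*y - 4*z, -cos(z), -3*x*exp(x*y) - 3*exp(-y))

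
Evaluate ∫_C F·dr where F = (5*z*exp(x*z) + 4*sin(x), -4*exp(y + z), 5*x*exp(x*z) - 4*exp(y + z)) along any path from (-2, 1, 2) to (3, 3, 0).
4*cos(2) - 5*exp(-4) - 4*cos(3) + 5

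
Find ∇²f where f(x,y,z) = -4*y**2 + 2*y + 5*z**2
2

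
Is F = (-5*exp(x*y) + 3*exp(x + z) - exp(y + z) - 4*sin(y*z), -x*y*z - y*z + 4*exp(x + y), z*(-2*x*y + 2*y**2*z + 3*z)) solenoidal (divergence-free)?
No, ∇·F = -2*x*y - x*z + 4*y**2*z - 5*y*exp(x*y) + 5*z + 4*exp(x + y) + 3*exp(x + z)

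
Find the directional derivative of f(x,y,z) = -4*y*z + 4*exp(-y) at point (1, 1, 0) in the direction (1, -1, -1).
4*sqrt(3)*(1 + E)*exp(-1)/3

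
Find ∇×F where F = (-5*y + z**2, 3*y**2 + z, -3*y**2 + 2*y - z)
(1 - 6*y, 2*z, 5)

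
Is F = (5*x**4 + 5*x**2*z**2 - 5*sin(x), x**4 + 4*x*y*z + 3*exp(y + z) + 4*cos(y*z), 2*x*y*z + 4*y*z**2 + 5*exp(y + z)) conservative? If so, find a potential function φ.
No, ∇×F = (-4*x*y + 2*x*z + 4*y*sin(y*z) + 4*z**2 + 2*exp(y + z), 2*z*(5*x**2 - y), 4*x**3 + 4*y*z) ≠ 0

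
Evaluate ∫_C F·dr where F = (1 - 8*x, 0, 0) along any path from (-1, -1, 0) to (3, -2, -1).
-28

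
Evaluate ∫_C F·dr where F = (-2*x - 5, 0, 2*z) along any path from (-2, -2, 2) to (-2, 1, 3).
5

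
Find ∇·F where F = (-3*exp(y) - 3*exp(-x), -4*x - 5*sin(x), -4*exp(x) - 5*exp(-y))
3*exp(-x)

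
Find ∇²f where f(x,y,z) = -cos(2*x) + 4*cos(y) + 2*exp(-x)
4*cos(2*x) - 4*cos(y) + 2*exp(-x)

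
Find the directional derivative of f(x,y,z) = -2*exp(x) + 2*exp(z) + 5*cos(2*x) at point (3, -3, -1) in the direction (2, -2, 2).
2*sqrt(3)*(-exp(4) + 1 - 5*E*sin(6))*exp(-1)/3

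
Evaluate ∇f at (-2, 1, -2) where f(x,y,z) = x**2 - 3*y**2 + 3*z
(-4, -6, 3)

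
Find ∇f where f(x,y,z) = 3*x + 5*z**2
(3, 0, 10*z)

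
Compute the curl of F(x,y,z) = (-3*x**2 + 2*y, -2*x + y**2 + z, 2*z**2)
(-1, 0, -4)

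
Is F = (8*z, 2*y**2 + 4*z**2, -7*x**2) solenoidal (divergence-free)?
No, ∇·F = 4*y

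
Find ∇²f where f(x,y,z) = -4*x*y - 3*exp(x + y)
-6*exp(x + y)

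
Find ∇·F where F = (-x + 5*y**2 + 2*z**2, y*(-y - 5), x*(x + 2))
-2*y - 6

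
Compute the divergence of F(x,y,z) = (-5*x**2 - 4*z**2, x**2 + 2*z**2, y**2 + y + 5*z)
5 - 10*x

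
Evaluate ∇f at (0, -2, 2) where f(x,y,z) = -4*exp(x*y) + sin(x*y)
(6, 0, 0)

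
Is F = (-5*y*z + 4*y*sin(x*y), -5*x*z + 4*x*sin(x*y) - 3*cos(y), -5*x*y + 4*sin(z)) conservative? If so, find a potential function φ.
Yes, F is conservative. φ = -5*x*y*z - 3*sin(y) - 4*cos(z) - 4*cos(x*y)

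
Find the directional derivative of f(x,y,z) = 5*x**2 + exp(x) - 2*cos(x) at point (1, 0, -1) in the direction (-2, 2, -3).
-2*sqrt(17)*(2*sin(1) + E + 10)/17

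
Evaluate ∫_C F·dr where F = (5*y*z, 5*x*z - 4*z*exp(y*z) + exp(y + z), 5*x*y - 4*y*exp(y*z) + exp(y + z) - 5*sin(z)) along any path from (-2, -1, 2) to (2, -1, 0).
-19 - E + exp(-1) + 4*exp(-2) - 5*cos(2)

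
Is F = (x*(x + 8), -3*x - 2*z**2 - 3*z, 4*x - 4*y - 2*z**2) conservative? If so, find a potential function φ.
No, ∇×F = (4*z - 1, -4, -3) ≠ 0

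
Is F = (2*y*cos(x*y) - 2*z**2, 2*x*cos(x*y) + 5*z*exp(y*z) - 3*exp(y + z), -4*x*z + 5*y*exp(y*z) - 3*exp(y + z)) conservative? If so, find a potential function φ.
Yes, F is conservative. φ = -2*x*z**2 + 5*exp(y*z) - 3*exp(y + z) + 2*sin(x*y)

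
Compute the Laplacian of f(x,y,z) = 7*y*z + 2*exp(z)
2*exp(z)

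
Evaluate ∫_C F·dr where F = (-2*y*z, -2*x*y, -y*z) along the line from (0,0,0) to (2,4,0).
-64/3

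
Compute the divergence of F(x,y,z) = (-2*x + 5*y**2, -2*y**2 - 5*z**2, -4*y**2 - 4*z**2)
-4*y - 8*z - 2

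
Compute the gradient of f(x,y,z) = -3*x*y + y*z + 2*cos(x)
(-3*y - 2*sin(x), -3*x + z, y)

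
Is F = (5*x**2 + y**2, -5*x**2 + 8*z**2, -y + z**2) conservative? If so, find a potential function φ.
No, ∇×F = (-16*z - 1, 0, -10*x - 2*y) ≠ 0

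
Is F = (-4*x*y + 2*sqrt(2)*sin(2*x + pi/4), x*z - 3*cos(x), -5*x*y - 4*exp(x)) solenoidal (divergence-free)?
No, ∇·F = -4*y + 4*sqrt(2)*cos(2*x + pi/4)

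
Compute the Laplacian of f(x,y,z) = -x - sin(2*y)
4*sin(2*y)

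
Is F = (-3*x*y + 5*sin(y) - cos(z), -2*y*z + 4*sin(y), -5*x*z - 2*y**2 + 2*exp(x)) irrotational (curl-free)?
No, ∇×F = (-2*y, 5*z - 2*exp(x) + sin(z), 3*x - 5*cos(y))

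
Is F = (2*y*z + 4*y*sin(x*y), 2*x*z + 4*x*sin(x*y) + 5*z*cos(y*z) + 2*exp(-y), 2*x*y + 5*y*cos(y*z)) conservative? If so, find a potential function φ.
Yes, F is conservative. φ = 2*x*y*z + 5*sin(y*z) - 4*cos(x*y) - 2*exp(-y)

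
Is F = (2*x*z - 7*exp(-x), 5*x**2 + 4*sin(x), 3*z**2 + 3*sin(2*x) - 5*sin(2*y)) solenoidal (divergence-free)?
No, ∇·F = 8*z + 7*exp(-x)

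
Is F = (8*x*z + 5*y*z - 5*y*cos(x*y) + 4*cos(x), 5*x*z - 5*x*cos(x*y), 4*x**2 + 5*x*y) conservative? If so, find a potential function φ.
Yes, F is conservative. φ = 4*x**2*z + 5*x*y*z + 4*sin(x) - 5*sin(x*y)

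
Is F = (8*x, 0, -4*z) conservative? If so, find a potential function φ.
Yes, F is conservative. φ = 4*x**2 - 2*z**2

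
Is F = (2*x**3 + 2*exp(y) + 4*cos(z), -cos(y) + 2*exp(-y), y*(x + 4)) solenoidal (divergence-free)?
No, ∇·F = 6*x**2 + sin(y) - 2*exp(-y)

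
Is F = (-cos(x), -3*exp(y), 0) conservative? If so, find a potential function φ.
Yes, F is conservative. φ = -3*exp(y) - sin(x)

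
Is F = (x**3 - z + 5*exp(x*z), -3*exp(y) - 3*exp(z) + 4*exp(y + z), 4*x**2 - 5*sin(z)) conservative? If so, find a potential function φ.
No, ∇×F = ((3 - 4*exp(y))*exp(z), 5*x*exp(x*z) - 8*x - 1, 0) ≠ 0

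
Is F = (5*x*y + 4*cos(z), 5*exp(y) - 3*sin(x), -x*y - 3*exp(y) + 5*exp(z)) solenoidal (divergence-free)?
No, ∇·F = 5*y + 5*exp(y) + 5*exp(z)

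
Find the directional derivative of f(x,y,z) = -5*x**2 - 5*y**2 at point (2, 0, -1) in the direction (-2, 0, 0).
20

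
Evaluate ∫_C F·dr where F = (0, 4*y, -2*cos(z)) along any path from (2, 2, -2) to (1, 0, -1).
-8 - 2*sin(2) + 2*sin(1)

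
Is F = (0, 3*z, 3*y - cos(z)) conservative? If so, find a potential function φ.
Yes, F is conservative. φ = 3*y*z - sin(z)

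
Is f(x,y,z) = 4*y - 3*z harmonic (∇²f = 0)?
Yes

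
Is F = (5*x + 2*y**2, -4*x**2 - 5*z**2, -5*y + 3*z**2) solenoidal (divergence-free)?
No, ∇·F = 6*z + 5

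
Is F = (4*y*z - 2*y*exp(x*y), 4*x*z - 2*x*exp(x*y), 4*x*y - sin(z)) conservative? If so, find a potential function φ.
Yes, F is conservative. φ = 4*x*y*z - 2*exp(x*y) + cos(z)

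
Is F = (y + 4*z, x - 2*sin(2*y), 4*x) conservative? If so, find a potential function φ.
Yes, F is conservative. φ = x*y + 4*x*z + cos(2*y)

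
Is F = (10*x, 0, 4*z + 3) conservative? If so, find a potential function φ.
Yes, F is conservative. φ = 5*x**2 + 2*z**2 + 3*z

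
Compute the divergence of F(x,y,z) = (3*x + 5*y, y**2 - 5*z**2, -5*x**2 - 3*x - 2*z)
2*y + 1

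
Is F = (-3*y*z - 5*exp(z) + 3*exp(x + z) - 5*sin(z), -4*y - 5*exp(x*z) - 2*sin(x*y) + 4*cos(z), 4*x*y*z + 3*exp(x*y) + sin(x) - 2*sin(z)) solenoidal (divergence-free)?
No, ∇·F = 4*x*y - 2*x*cos(x*y) + 3*exp(x + z) - 2*cos(z) - 4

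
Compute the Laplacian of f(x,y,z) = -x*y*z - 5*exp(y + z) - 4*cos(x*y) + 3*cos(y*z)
4*x**2*cos(x*y) + 4*y**2*cos(x*y) - 3*y**2*cos(y*z) - 3*z**2*cos(y*z) - 10*exp(y + z)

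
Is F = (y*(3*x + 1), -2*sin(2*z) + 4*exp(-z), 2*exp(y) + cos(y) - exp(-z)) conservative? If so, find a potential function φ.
No, ∇×F = (2*exp(y) - sin(y) + 4*cos(2*z) + 4*exp(-z), 0, -3*x - 1) ≠ 0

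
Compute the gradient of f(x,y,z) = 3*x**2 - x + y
(6*x - 1, 1, 0)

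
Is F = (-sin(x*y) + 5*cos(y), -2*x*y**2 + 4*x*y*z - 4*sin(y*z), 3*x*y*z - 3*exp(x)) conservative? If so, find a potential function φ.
No, ∇×F = (-4*x*y + 3*x*z + 4*y*cos(y*z), -3*y*z + 3*exp(x), x*cos(x*y) - 2*y**2 + 4*y*z + 5*sin(y)) ≠ 0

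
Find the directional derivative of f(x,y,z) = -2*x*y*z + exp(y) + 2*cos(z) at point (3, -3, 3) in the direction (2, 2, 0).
sqrt(2)*exp(-3)/2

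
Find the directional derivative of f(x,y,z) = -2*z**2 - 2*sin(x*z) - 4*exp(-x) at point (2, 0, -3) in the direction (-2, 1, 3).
2*sqrt(14)*(-6*exp(2)*cos(6) - 2 + 9*exp(2))*exp(-2)/7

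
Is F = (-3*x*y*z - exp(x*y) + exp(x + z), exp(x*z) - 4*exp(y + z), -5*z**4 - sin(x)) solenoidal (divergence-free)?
No, ∇·F = -3*y*z - y*exp(x*y) - 20*z**3 + exp(x + z) - 4*exp(y + z)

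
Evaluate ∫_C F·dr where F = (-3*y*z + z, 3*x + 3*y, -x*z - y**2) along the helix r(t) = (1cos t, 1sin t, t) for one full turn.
pi*(4 + 3*pi)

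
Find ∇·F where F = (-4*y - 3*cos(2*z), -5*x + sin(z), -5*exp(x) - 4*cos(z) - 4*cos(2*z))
4*(4*cos(z) + 1)*sin(z)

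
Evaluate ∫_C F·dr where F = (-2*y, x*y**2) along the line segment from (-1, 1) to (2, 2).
-85/12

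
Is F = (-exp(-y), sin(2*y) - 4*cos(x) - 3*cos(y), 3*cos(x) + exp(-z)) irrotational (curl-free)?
No, ∇×F = (0, 3*sin(x), 4*sin(x) - exp(-y))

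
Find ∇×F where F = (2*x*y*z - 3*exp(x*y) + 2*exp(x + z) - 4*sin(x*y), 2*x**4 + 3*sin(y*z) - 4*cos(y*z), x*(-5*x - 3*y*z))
(-3*x*z - 4*y*sin(y*z) - 3*y*cos(y*z), 2*x*y + 10*x + 3*y*z + 2*exp(x + z), x*(8*x**2 - 2*z + 3*exp(x*y) + 4*cos(x*y)))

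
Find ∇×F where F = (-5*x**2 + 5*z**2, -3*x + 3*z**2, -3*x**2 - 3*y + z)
(-6*z - 3, 6*x + 10*z, -3)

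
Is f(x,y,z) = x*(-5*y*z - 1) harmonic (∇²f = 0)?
Yes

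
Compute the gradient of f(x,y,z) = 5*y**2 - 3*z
(0, 10*y, -3)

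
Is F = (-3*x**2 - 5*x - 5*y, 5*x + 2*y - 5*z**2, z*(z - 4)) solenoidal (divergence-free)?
No, ∇·F = -6*x + 2*z - 7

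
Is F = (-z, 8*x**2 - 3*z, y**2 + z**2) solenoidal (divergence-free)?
No, ∇·F = 2*z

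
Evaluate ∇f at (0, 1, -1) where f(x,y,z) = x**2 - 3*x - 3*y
(-3, -3, 0)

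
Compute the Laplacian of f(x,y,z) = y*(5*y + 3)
10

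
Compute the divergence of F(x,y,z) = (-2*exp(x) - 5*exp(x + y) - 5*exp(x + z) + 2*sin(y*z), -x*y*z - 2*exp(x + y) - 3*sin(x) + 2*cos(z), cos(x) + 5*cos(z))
-x*z - 2*exp(x) - 7*exp(x + y) - 5*exp(x + z) - 5*sin(z)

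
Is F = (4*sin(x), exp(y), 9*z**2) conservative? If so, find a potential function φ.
Yes, F is conservative. φ = 3*z**3 + exp(y) - 4*cos(x)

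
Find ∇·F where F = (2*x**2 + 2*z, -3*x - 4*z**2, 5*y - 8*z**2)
4*x - 16*z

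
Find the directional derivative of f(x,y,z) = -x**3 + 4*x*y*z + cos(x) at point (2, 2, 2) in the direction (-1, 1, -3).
sqrt(11)*(-36 + sin(2))/11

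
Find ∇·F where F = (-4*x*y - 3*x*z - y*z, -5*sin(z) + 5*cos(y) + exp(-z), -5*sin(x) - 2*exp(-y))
-4*y - 3*z - 5*sin(y)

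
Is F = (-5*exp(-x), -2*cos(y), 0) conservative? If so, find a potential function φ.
Yes, F is conservative. φ = -2*sin(y) + 5*exp(-x)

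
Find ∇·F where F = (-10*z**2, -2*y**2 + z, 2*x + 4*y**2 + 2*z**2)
-4*y + 4*z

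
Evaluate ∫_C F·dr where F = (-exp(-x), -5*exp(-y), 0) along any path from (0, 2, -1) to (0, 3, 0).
5*(1 - E)*exp(-3)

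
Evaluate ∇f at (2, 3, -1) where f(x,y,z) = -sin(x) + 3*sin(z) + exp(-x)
(-exp(-2) - cos(2), 0, 3*cos(1))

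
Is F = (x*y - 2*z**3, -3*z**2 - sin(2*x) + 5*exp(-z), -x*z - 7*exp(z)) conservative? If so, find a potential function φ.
No, ∇×F = (6*z + 5*exp(-z), z*(1 - 6*z), -x - 2*cos(2*x)) ≠ 0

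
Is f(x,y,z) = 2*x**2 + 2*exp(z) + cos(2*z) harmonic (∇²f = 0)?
No, ∇²f = 2*exp(z) + 8*sin(z)**2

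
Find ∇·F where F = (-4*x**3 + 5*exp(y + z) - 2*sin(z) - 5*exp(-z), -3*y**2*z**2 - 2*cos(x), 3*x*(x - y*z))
-12*x**2 - 3*x*y - 6*y*z**2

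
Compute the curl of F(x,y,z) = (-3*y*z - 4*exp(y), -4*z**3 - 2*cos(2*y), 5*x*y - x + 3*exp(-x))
(5*x + 12*z**2, -8*y + 1 + 3*exp(-x), 3*z + 4*exp(y))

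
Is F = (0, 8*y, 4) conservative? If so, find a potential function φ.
Yes, F is conservative. φ = 4*y**2 + 4*z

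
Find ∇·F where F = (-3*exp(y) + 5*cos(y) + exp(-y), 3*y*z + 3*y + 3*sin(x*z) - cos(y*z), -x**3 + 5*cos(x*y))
z*sin(y*z) + 3*z + 3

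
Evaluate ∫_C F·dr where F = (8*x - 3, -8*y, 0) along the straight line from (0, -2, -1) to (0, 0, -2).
16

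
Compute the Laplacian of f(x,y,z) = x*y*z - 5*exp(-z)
-5*exp(-z)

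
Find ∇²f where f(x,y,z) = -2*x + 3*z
0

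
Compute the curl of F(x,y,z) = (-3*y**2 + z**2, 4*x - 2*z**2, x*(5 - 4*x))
(4*z, 8*x + 2*z - 5, 6*y + 4)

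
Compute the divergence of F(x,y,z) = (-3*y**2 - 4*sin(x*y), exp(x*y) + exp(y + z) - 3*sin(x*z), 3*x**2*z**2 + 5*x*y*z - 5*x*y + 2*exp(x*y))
6*x**2*z + 5*x*y + x*exp(x*y) - 4*y*cos(x*y) + exp(y + z)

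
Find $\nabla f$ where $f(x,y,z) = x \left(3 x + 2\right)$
(6*x + 2, 0, 0)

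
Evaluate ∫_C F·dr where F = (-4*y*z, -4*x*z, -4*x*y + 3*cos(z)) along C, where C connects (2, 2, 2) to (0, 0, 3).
-3*sin(2) + 3*sin(3) + 32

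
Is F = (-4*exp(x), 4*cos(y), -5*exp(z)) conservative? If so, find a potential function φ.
Yes, F is conservative. φ = -4*exp(x) - 5*exp(z) + 4*sin(y)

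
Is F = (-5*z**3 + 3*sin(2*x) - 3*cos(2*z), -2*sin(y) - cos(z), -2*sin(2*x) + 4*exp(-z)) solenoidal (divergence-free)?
No, ∇·F = 6*cos(2*x) - 2*cos(y) - 4*exp(-z)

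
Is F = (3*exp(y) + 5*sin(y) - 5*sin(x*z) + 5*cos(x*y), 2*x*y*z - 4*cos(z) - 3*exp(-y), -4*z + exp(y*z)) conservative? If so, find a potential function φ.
No, ∇×F = (-2*x*y + z*exp(y*z) - 4*sin(z), -5*x*cos(x*z), 5*x*sin(x*y) + 2*y*z - 3*exp(y) - 5*cos(y)) ≠ 0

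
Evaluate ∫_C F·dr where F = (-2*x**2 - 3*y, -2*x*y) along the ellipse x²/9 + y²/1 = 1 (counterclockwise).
9*pi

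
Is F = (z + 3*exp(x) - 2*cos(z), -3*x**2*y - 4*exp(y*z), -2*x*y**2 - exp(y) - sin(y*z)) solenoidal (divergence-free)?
No, ∇·F = -3*x**2 - y*cos(y*z) - 4*z*exp(y*z) + 3*exp(x)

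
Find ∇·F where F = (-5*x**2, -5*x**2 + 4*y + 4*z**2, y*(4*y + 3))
4 - 10*x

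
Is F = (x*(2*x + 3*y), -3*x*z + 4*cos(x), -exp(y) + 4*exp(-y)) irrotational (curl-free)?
No, ∇×F = (3*x - exp(y) - 4*exp(-y), 0, -3*x - 3*z - 4*sin(x))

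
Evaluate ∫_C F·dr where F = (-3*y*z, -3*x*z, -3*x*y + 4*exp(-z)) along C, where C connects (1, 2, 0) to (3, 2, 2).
-32 - 4*exp(-2)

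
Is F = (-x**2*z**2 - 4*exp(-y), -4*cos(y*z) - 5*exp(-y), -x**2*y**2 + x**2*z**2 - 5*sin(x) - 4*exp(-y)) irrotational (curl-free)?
No, ∇×F = (-2*x**2*y - 4*y*sin(y*z) + 4*exp(-y), -2*x**2*z + 2*x*y**2 - 2*x*z**2 + 5*cos(x), -4*exp(-y))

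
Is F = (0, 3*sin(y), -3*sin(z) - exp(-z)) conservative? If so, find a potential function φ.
Yes, F is conservative. φ = -3*cos(y) + 3*cos(z) + exp(-z)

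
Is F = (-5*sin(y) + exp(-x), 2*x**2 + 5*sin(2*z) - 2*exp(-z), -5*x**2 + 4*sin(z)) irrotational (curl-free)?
No, ∇×F = (-10*cos(2*z) - 2*exp(-z), 10*x, 4*x + 5*cos(y))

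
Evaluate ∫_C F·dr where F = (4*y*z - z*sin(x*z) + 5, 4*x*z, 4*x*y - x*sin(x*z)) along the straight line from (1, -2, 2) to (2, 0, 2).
cos(4) - cos(2) + 21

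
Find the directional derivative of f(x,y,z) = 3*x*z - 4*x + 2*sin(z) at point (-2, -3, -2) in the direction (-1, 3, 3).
2*sqrt(19)*(-4 + 3*cos(2))/19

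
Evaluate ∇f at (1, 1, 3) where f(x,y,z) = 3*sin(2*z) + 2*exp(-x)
(-2*exp(-1), 0, 6*cos(6))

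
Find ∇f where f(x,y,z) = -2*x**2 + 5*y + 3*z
(-4*x, 5, 3)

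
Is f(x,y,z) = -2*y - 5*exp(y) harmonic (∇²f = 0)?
No, ∇²f = -5*exp(y)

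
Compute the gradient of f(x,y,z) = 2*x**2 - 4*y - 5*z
(4*x, -4, -5)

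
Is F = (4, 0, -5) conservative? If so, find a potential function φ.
Yes, F is conservative. φ = 4*x - 5*z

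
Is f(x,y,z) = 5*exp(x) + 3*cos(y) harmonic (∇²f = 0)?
No, ∇²f = 5*exp(x) - 3*cos(y)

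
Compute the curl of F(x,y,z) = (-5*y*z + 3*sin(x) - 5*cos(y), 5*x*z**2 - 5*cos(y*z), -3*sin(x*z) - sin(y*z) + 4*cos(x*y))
(-10*x*z - 4*x*sin(x*y) - 5*y*sin(y*z) - z*cos(y*z), 4*y*sin(x*y) - 5*y + 3*z*cos(x*z), 5*z**2 + 5*z - 5*sin(y))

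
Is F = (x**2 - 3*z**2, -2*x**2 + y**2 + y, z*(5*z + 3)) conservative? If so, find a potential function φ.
No, ∇×F = (0, -6*z, -4*x) ≠ 0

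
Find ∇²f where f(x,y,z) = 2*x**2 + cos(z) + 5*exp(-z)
-cos(z) + 4 + 5*exp(-z)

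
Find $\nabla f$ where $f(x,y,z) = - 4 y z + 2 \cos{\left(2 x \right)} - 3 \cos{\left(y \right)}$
(-4*sin(2*x), -4*z + 3*sin(y), -4*y)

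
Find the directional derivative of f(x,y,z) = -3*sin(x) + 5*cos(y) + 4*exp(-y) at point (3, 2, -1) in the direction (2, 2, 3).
-2*sqrt(17)*(3*exp(2)*cos(3) + 4 + 5*exp(2)*sin(2))*exp(-2)/17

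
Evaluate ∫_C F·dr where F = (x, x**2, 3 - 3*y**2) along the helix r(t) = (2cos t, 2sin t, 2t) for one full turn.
-12*pi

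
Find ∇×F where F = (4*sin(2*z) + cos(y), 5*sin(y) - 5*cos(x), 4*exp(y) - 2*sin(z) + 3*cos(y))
(4*exp(y) - 3*sin(y), 8*cos(2*z), 5*sin(x) + sin(y))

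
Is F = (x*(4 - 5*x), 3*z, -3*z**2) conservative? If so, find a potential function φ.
No, ∇×F = (-3, 0, 0) ≠ 0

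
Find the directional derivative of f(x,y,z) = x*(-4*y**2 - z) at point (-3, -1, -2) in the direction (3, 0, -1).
-9*sqrt(10)/10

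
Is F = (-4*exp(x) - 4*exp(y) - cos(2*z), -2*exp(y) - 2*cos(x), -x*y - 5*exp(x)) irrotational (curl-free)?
No, ∇×F = (-x, y + 5*exp(x) + 2*sin(2*z), 4*exp(y) + 2*sin(x))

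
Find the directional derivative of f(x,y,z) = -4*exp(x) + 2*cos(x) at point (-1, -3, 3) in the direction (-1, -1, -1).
2*sqrt(3)*(-E*sin(1) + 2)*exp(-1)/3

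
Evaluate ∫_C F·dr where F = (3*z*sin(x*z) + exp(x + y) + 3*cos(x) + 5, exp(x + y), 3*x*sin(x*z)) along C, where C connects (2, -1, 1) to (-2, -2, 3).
-20 - 6*sin(2) - 3*cos(6) - E + 3*cos(2) + exp(-4)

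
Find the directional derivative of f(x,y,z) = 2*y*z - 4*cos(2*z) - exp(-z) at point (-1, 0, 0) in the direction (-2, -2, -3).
-3*sqrt(17)/17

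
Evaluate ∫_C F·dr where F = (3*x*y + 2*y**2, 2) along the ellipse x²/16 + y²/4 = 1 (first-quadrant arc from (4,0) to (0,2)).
-148/3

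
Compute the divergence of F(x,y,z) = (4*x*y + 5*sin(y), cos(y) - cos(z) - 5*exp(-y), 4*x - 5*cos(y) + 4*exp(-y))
4*y - sin(y) + 5*exp(-y)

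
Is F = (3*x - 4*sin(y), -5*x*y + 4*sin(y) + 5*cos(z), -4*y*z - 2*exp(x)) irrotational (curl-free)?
No, ∇×F = (-4*z + 5*sin(z), 2*exp(x), -5*y + 4*cos(y))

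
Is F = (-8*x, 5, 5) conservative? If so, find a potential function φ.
Yes, F is conservative. φ = -4*x**2 + 5*y + 5*z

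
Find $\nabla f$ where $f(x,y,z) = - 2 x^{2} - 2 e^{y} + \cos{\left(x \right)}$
(-4*x - sin(x), -2*exp(y), 0)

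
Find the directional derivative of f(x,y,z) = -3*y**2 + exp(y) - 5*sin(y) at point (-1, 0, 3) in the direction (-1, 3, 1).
-12*sqrt(11)/11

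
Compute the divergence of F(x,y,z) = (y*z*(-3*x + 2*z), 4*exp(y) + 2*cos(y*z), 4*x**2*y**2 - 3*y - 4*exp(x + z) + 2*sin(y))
-3*y*z - 2*z*sin(y*z) + 4*exp(y) - 4*exp(x + z)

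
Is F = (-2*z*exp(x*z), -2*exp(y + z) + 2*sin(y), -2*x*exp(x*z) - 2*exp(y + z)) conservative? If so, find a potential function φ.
Yes, F is conservative. φ = -2*exp(x*z) - 2*exp(y + z) - 2*cos(y)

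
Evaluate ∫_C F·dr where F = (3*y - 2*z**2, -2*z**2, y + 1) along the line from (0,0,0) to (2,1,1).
5/2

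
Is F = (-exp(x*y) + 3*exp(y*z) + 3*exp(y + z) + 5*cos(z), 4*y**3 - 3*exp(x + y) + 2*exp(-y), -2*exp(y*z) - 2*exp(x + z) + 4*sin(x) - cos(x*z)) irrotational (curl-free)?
No, ∇×F = (-2*z*exp(y*z), 3*y*exp(y*z) - z*sin(x*z) + 2*exp(x + z) + 3*exp(y + z) - 5*sin(z) - 4*cos(x), x*exp(x*y) - 3*z*exp(y*z) - 3*exp(x + y) - 3*exp(y + z))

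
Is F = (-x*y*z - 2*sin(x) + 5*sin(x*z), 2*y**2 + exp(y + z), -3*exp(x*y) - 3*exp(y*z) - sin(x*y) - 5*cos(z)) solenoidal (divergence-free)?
No, ∇·F = -y*z - 3*y*exp(y*z) + 4*y + 5*z*cos(x*z) + exp(y + z) + 5*sin(z) - 2*cos(x)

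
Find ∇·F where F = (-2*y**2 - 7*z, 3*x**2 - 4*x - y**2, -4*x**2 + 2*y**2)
-2*y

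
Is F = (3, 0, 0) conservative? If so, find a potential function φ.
Yes, F is conservative. φ = 3*x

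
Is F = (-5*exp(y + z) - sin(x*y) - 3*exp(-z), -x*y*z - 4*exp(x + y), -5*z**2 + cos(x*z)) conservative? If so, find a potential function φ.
No, ∇×F = (x*y, z*sin(x*z) - 5*exp(y + z) + 3*exp(-z), x*cos(x*y) - y*z - 4*exp(x + y) + 5*exp(y + z)) ≠ 0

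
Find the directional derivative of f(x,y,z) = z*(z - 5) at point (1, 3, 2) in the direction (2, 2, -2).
sqrt(3)/3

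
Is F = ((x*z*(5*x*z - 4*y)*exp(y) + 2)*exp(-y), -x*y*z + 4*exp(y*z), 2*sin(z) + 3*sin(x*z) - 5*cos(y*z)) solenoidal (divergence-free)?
No, ∇·F = 10*x*z**2 - x*z + 3*x*cos(x*z) - 4*y*z + 5*y*sin(y*z) + 4*z*exp(y*z) + 2*cos(z)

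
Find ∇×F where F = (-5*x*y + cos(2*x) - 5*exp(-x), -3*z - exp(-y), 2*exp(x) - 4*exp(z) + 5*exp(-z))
(3, -2*exp(x), 5*x)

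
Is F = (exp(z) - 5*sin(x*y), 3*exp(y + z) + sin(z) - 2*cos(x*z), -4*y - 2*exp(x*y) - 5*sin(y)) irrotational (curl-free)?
No, ∇×F = (-2*x*exp(x*y) - 2*x*sin(x*z) - 3*exp(y + z) - 5*cos(y) - cos(z) - 4, 2*y*exp(x*y) + exp(z), 5*x*cos(x*y) + 2*z*sin(x*z))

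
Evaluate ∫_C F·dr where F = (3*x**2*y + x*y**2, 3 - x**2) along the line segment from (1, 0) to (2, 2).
73/6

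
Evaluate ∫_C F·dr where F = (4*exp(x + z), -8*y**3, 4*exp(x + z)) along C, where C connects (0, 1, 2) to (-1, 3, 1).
-156 - 4*exp(2)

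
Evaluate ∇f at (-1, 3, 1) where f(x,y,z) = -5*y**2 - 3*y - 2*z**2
(0, -33, -4)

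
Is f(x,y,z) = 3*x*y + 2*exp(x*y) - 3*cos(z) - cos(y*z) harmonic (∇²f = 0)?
No, ∇²f = 2*x**2*exp(x*y) + 2*y**2*exp(x*y) + y**2*cos(y*z) + z**2*cos(y*z) + 3*cos(z)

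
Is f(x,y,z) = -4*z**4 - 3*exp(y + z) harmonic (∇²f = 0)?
No, ∇²f = -48*z**2 - 6*exp(y + z)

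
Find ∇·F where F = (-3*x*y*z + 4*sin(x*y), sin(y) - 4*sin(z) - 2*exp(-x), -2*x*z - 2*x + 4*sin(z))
-2*x - 3*y*z + 4*y*cos(x*y) + cos(y) + 4*cos(z)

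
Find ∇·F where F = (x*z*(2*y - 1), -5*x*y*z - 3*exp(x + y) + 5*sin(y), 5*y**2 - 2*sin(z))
-5*x*z + z*(2*y - 1) - 3*exp(x + y) + 5*cos(y) - 2*cos(z)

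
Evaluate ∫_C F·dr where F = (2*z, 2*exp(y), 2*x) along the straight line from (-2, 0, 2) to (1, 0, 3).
14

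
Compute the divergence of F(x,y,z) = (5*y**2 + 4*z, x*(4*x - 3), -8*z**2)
-16*z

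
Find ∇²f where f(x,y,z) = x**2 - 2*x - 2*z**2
-2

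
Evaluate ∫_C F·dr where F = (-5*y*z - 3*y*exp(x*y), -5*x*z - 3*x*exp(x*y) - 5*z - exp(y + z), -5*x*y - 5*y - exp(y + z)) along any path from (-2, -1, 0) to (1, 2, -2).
exp(-1) + 39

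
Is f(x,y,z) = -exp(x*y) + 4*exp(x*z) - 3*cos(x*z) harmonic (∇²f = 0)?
No, ∇²f = x**2*(4*exp(x*z) + 3*cos(x*z)) - x**2*exp(x*y) - y**2*exp(x*y) + 4*z**2*exp(x*z) + 3*z**2*cos(x*z)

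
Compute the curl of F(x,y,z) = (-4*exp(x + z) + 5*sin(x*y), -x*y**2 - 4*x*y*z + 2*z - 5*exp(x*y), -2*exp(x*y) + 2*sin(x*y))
(4*x*y - 2*x*exp(x*y) + 2*x*cos(x*y) - 2, 2*y*exp(x*y) - 2*y*cos(x*y) - 4*exp(x + z), -5*x*cos(x*y) - y**2 - 4*y*z - 5*y*exp(x*y))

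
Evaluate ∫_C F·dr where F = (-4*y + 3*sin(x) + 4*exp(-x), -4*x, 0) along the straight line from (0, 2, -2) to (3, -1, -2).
-4*exp(-3) - 3*cos(3) + 19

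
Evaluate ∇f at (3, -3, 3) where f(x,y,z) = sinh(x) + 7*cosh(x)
(cosh(3) + 7*sinh(3), 0, 0)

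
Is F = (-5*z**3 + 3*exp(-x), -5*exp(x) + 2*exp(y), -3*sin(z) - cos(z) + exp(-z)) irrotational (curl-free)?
No, ∇×F = (0, -15*z**2, -5*exp(x))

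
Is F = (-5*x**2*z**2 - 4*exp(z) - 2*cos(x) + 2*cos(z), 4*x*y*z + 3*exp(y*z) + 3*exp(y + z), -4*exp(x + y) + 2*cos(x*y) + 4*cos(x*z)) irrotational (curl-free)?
No, ∇×F = (-4*x*y - 2*x*sin(x*y) - 3*y*exp(y*z) - 4*exp(x + y) - 3*exp(y + z), -10*x**2*z + 2*y*sin(x*y) + 4*z*sin(x*z) - 4*exp(z) + 4*exp(x + y) - 2*sin(z), 4*y*z)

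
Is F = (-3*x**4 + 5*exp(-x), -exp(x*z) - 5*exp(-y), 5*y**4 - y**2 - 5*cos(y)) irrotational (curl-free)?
No, ∇×F = (x*exp(x*z) + 20*y**3 - 2*y + 5*sin(y), 0, -z*exp(x*z))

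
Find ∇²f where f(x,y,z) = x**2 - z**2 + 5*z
0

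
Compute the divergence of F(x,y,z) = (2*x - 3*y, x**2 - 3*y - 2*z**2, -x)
-1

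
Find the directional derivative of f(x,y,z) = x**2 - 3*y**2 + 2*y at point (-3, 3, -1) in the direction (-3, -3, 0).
11*sqrt(2)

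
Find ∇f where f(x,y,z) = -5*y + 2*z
(0, -5, 2)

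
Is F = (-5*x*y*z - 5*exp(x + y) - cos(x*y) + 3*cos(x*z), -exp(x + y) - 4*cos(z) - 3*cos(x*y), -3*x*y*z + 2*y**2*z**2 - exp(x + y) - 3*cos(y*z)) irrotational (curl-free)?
No, ∇×F = (-3*x*z + 4*y*z**2 + 3*z*sin(y*z) - exp(x + y) - 4*sin(z), -5*x*y - 3*x*sin(x*z) + 3*y*z + exp(x + y), 5*x*z - x*sin(x*y) + 3*y*sin(x*y) + 4*exp(x + y))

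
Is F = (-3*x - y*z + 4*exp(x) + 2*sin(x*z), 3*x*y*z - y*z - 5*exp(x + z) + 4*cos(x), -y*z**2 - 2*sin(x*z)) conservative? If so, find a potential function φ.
No, ∇×F = (-3*x*y + y - z**2 + 5*exp(x + z), 2*x*cos(x*z) - y + 2*z*cos(x*z), 3*y*z + z - 5*exp(x + z) - 4*sin(x)) ≠ 0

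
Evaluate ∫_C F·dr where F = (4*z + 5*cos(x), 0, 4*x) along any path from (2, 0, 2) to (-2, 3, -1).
-10*sin(2) - 8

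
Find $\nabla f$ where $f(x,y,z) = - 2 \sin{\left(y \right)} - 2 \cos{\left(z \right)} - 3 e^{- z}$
(0, -2*cos(y), 2*sin(z) + 3*exp(-z))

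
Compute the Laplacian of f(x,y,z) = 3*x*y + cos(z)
-cos(z)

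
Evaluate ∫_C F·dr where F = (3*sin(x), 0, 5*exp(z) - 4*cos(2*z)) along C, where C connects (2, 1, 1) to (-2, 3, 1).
0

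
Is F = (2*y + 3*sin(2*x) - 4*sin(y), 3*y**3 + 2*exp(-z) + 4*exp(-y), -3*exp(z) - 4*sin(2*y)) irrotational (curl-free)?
No, ∇×F = (-8*cos(2*y) + 2*exp(-z), 0, 4*cos(y) - 2)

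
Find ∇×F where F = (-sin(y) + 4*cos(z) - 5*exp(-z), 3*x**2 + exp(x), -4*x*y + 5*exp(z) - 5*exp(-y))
(-4*x + 5*exp(-y), 4*y - 4*sin(z) + 5*exp(-z), 6*x + exp(x) + cos(y))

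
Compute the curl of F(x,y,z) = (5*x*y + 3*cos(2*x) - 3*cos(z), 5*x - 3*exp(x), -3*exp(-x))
(0, 3*sin(z) - 3*exp(-x), -5*x - 3*exp(x) + 5)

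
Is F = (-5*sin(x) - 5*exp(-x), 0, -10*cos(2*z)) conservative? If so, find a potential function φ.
Yes, F is conservative. φ = -5*sin(2*z) + 5*cos(x) + 5*exp(-x)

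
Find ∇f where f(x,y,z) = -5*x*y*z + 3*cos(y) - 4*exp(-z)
(-5*y*z, -5*x*z - 3*sin(y), -5*x*y + 4*exp(-z))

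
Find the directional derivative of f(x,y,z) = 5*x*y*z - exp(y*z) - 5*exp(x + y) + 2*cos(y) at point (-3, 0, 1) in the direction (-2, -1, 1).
sqrt(6)*(15 + 16*exp(3))*exp(-3)/6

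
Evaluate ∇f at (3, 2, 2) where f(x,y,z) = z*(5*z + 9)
(0, 0, 29)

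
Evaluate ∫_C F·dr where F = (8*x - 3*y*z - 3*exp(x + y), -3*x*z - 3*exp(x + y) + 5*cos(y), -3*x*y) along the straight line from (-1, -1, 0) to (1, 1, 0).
-6*sinh(2) + 10*sin(1)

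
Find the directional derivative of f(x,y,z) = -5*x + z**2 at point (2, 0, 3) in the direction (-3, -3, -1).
9*sqrt(19)/19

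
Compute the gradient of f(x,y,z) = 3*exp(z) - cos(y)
(0, sin(y), 3*exp(z))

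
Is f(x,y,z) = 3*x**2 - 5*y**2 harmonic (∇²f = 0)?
No, ∇²f = -4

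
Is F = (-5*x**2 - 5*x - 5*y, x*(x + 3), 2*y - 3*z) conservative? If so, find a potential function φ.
No, ∇×F = (2, 0, 2*x + 8) ≠ 0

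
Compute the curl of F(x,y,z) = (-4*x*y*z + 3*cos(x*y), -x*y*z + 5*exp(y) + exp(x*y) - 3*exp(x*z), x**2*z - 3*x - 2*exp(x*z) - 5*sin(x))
(x*(y + 3*exp(x*z)), -4*x*y - 2*x*z + 2*z*exp(x*z) + 5*cos(x) + 3, 4*x*z + 3*x*sin(x*y) - y*z + y*exp(x*y) - 3*z*exp(x*z))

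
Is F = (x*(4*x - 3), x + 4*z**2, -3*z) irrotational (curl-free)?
No, ∇×F = (-8*z, 0, 1)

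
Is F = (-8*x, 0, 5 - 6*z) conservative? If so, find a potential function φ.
Yes, F is conservative. φ = -4*x**2 - 3*z**2 + 5*z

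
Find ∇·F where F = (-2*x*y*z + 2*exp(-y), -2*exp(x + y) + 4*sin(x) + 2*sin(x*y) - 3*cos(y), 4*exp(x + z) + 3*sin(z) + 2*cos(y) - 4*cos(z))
2*x*cos(x*y) - 2*y*z - 2*exp(x + y) + 4*exp(x + z) + 3*sin(y) + 4*sin(z) + 3*cos(z)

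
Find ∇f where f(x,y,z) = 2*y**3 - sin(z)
(0, 6*y**2, -cos(z))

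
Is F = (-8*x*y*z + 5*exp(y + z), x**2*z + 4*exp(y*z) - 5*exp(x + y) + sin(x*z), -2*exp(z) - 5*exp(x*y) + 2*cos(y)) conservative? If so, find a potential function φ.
No, ∇×F = (-x**2 - 5*x*exp(x*y) - x*cos(x*z) - 4*y*exp(y*z) - 2*sin(y), -8*x*y + 5*y*exp(x*y) + 5*exp(y + z), 10*x*z + z*cos(x*z) - 5*exp(x + y) - 5*exp(y + z)) ≠ 0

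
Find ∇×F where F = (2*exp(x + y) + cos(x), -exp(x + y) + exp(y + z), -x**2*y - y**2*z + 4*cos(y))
(-x**2 - 2*y*z - exp(y + z) - 4*sin(y), 2*x*y, -3*exp(x + y))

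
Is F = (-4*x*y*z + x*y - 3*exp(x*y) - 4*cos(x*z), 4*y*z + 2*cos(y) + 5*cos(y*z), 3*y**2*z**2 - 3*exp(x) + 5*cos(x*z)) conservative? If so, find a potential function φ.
No, ∇×F = (y*(6*z**2 + 5*sin(y*z) - 4), -4*x*y + 4*x*sin(x*z) + 5*z*sin(x*z) + 3*exp(x), x*(4*z + 3*exp(x*y) - 1)) ≠ 0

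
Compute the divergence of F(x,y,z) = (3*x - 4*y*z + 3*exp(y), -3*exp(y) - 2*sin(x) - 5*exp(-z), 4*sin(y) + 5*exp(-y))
3 - 3*exp(y)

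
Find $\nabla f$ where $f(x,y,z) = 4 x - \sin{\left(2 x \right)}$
(4 - 2*cos(2*x), 0, 0)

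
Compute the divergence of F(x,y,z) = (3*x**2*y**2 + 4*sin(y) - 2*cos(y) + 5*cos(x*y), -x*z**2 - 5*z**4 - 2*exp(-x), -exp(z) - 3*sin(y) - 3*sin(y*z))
6*x*y**2 - 5*y*sin(x*y) - 3*y*cos(y*z) - exp(z)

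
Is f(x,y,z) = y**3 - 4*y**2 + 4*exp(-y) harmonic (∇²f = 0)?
No, ∇²f = 6*y - 8 + 4*exp(-y)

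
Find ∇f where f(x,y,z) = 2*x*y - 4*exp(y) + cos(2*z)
(2*y, 2*x - 4*exp(y), -2*sin(2*z))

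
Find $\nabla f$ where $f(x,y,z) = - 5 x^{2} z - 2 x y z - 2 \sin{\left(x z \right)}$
(-2*z*(5*x + y + cos(x*z)), -2*x*z, -x*(5*x + 2*y + 2*cos(x*z)))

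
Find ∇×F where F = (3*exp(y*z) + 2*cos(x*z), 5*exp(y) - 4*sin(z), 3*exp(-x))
(4*cos(z), -2*x*sin(x*z) + 3*y*exp(y*z) + 3*exp(-x), -3*z*exp(y*z))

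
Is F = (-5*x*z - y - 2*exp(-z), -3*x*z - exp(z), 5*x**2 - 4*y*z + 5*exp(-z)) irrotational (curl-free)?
No, ∇×F = (3*x - 4*z + exp(z), -15*x + 2*exp(-z), 1 - 3*z)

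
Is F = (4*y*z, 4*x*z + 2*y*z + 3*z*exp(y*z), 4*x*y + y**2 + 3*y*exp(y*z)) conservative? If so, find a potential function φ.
Yes, F is conservative. φ = 4*x*y*z + y**2*z + 3*exp(y*z)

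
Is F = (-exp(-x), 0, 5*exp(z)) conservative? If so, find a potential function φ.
Yes, F is conservative. φ = 5*exp(z) + exp(-x)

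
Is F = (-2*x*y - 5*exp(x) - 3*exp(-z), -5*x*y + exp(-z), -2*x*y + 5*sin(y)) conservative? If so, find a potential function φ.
No, ∇×F = (-2*x + 5*cos(y) + exp(-z), 2*y + 3*exp(-z), 2*x - 5*y) ≠ 0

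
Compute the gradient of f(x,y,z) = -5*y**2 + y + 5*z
(0, 1 - 10*y, 5)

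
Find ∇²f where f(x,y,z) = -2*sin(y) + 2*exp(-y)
2*sin(y) + 2*exp(-y)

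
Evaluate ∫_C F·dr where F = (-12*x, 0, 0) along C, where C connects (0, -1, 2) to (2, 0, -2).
-24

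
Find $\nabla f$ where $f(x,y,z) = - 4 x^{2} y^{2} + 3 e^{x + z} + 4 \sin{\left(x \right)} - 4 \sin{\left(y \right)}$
(-8*x*y**2 + 3*exp(x + z) + 4*cos(x), -8*x**2*y - 4*cos(y), 3*exp(x + z))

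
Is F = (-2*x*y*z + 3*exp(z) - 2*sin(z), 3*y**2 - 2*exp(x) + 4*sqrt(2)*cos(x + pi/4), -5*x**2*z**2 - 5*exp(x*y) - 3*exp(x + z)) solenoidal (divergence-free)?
No, ∇·F = -10*x**2*z - 2*y*z + 6*y - 3*exp(x + z)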